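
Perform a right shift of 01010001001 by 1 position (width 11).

Original: 01010001001 (decimal 649)
Shift right by 1 position
Drop the 1 low bit; fill with zero on the left
Result: 00101000100 (decimal 324)
Equivalent: 649 >> 1 = 649 ÷ 2^1 = 324



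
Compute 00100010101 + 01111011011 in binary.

Add column by column from the right: bit + bit + carry-in; write the sum mod 2, carry 1 when the sum is 2 or 3.
carry:  11000111110
        00100010101
+       01111011011
-------------------
       010011110000
(the carry out of the leftmost column, 0, becomes the leading bit)
Decimal check:
  00100010101 = 256 + 16 + 4 + 1 = 277
  01111011011 = 512 + 256 + 128 + 64 + 16 + 8 + 2 + 1 = 987
  277 + 987 = 1264, and 010011110000 = 1024 + 128 + 64 + 32 + 16 = 1264 ✓



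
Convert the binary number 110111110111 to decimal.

Sum of powers of 2 for each 1-bit:
2^0 + 2^1 + 2^2 + 2^4 + 2^5 + 2^6 + 2^7 + 2^8 + 2^10 + 2^11
= 1 + 2 + 4 + 16 + 32 + 64 + 128 + 256 + 1024 + 2048
= 3575



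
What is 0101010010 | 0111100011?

OR: 1 when either bit is 1
  0101010010
| 0111100011
------------
  0111110011
Decimal: 338 | 483 = 499



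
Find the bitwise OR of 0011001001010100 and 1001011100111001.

OR: 1 when either bit is 1
  0011001001010100
| 1001011100111001
------------------
  1011011101111101
Decimal: 12884 | 38713 = 46973



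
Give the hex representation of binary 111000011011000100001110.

Group into 4-bit nibbles from right:
  1110 = E
  0001 = 1
  1011 = B
  0001 = 1
  0000 = 0
  1110 = E
Result: E1B10E



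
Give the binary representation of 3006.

Using repeated division by 2:
3006 ÷ 2 = 1503 remainder 0
1503 ÷ 2 = 751 remainder 1
751 ÷ 2 = 375 remainder 1
375 ÷ 2 = 187 remainder 1
187 ÷ 2 = 93 remainder 1
93 ÷ 2 = 46 remainder 1
46 ÷ 2 = 23 remainder 0
23 ÷ 2 = 11 remainder 1
11 ÷ 2 = 5 remainder 1
5 ÷ 2 = 2 remainder 1
2 ÷ 2 = 1 remainder 0
1 ÷ 2 = 0 remainder 1
Reading remainders bottom to top: 101110111110



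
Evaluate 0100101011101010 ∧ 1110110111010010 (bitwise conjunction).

AND: 1 only when both bits are 1
  0100101011101010
& 1110110111010010
------------------
  0100100011000010
Decimal: 19178 & 60882 = 18626



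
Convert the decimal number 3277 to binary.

Using repeated division by 2:
3277 ÷ 2 = 1638 remainder 1
1638 ÷ 2 = 819 remainder 0
819 ÷ 2 = 409 remainder 1
409 ÷ 2 = 204 remainder 1
204 ÷ 2 = 102 remainder 0
102 ÷ 2 = 51 remainder 0
51 ÷ 2 = 25 remainder 1
25 ÷ 2 = 12 remainder 1
12 ÷ 2 = 6 remainder 0
6 ÷ 2 = 3 remainder 0
3 ÷ 2 = 1 remainder 1
1 ÷ 2 = 0 remainder 1
Reading remainders bottom to top: 110011001101



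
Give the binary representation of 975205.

Using repeated division by 2:
975205 ÷ 2 = 487602 remainder 1
487602 ÷ 2 = 243801 remainder 0
243801 ÷ 2 = 121900 remainder 1
121900 ÷ 2 = 60950 remainder 0
60950 ÷ 2 = 30475 remainder 0
30475 ÷ 2 = 15237 remainder 1
15237 ÷ 2 = 7618 remainder 1
7618 ÷ 2 = 3809 remainder 0
3809 ÷ 2 = 1904 remainder 1
1904 ÷ 2 = 952 remainder 0
952 ÷ 2 = 476 remainder 0
476 ÷ 2 = 238 remainder 0
238 ÷ 2 = 119 remainder 0
119 ÷ 2 = 59 remainder 1
59 ÷ 2 = 29 remainder 1
29 ÷ 2 = 14 remainder 1
14 ÷ 2 = 7 remainder 0
7 ÷ 2 = 3 remainder 1
3 ÷ 2 = 1 remainder 1
1 ÷ 2 = 0 remainder 1
Reading remainders bottom to top: 11101110000101100101



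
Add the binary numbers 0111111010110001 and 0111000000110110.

Add column by column from the right: bit + bit + carry-in; write the sum mod 2, carry 1 when the sum is 2 or 3.
carry:  1110000001100000
        0111111010110001
+       0111000000110110
------------------------
       01110111011100111
(the carry out of the leftmost column, 0, becomes the leading bit)
Decimal check:
  0111111010110001 = 16384 + 8192 + 4096 + 2048 + 1024 + 512 + 128 + 32 + 16 + 1 = 32433
  0111000000110110 = 16384 + 8192 + 4096 + 32 + 16 + 4 + 2 = 28726
  32433 + 28726 = 61159, and 01110111011100111 = 32768 + 16384 + 8192 + 2048 + 1024 + 512 + 128 + 64 + 32 + 4 + 2 + 1 = 61159 ✓



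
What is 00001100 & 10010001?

AND: 1 only when both bits are 1
  00001100
& 10010001
----------
  00000000
Decimal: 12 & 145 = 0



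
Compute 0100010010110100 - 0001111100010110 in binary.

Method 1 - Direct subtraction (column by column from the right: bit − bit − borrow-in; if negative, add 2 and borrow 1 from the next column):
borrow: 0111111000111100
        0100010010110100
-       0001111100010110
------------------------
        0010010110011110

Method 2 - Add two's complement:
Two's complement of 0001111100010110: invert → 1110000011101001, add 1 → 1110000011101010
  0100010010110100
+ 1110000011101010
------------------
 10010010110011110  (end carry out of the top bit = 1)
Discarding the end carry: 0010010110011110
Decimal check:
  0100010010110100 = 16384 + 1024 + 128 + 32 + 16 + 4 = 17588
  0001111100010110 = 4096 + 2048 + 1024 + 512 + 256 + 16 + 4 + 2 = 7958
  17588 - 7958 = 9630, and 0010010110011110 = 8192 + 1024 + 256 + 128 + 16 + 8 + 4 + 2 = 9630 ✓



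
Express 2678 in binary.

Using repeated division by 2:
2678 ÷ 2 = 1339 remainder 0
1339 ÷ 2 = 669 remainder 1
669 ÷ 2 = 334 remainder 1
334 ÷ 2 = 167 remainder 0
167 ÷ 2 = 83 remainder 1
83 ÷ 2 = 41 remainder 1
41 ÷ 2 = 20 remainder 1
20 ÷ 2 = 10 remainder 0
10 ÷ 2 = 5 remainder 0
5 ÷ 2 = 2 remainder 1
2 ÷ 2 = 1 remainder 0
1 ÷ 2 = 0 remainder 1
Reading remainders bottom to top: 101001110110



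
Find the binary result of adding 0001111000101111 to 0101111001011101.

Add column by column from the right: bit + bit + carry-in; write the sum mod 2, carry 1 when the sum is 2 or 3.
carry:  0011110011111110
        0001111000101111
+       0101111001011101
------------------------
       00111110010001100
(the carry out of the leftmost column, 0, becomes the leading bit)
Decimal check:
  0001111000101111 = 4096 + 2048 + 1024 + 512 + 32 + 8 + 4 + 2 + 1 = 7727
  0101111001011101 = 16384 + 4096 + 2048 + 1024 + 512 + 64 + 16 + 8 + 4 + 1 = 24157
  7727 + 24157 = 31884, and 00111110010001100 = 16384 + 8192 + 4096 + 2048 + 1024 + 128 + 8 + 4 = 31884 ✓



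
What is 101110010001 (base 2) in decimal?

Sum of powers of 2 for each 1-bit:
2^0 + 2^4 + 2^7 + 2^8 + 2^9 + 2^11
= 1 + 16 + 128 + 256 + 512 + 2048
= 2961



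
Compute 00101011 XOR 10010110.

XOR: 1 when bits differ
  00101011
^ 10010110
----------
  10111101
Decimal: 43 ^ 150 = 189



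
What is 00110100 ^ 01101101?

XOR: 1 when bits differ
  00110100
^ 01101101
----------
  01011001
Decimal: 52 ^ 109 = 89



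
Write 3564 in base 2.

Using repeated division by 2:
3564 ÷ 2 = 1782 remainder 0
1782 ÷ 2 = 891 remainder 0
891 ÷ 2 = 445 remainder 1
445 ÷ 2 = 222 remainder 1
222 ÷ 2 = 111 remainder 0
111 ÷ 2 = 55 remainder 1
55 ÷ 2 = 27 remainder 1
27 ÷ 2 = 13 remainder 1
13 ÷ 2 = 6 remainder 1
6 ÷ 2 = 3 remainder 0
3 ÷ 2 = 1 remainder 1
1 ÷ 2 = 0 remainder 1
Reading remainders bottom to top: 110111101100



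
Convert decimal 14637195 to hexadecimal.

Using repeated division by 16 (digits 10–15 are A–F):
14637195 ÷ 16 = 914824 remainder 11 (B)
914824 ÷ 16 = 57176 remainder 8
57176 ÷ 16 = 3573 remainder 8
3573 ÷ 16 = 223 remainder 5
223 ÷ 16 = 13 remainder 15 (F)
13 ÷ 16 = 0 remainder 13 (D)
Reading remainders bottom to top: DF588B



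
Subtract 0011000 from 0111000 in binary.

Method 1 - Direct subtraction (column by column from the right: bit − bit − borrow-in; if negative, add 2 and borrow 1 from the next column):
borrow: 0000000
        0111000
-       0011000
---------------
        0100000

Method 2 - Add two's complement:
Two's complement of 0011000: invert → 1100111, add 1 → 1101000
  0111000
+ 1101000
---------
 10100000  (end carry out of the top bit = 1)
Discarding the end carry: 0100000
Decimal check:
  0111000 = 32 + 16 + 8 = 56
  0011000 = 16 + 8 = 24
  56 - 24 = 32, and 0100000 = 32 ✓



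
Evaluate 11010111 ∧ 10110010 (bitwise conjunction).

AND: 1 only when both bits are 1
  11010111
& 10110010
----------
  10010010
Decimal: 215 & 178 = 146



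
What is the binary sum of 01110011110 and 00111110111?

Add column by column from the right: bit + bit + carry-in; write the sum mod 2, carry 1 when the sum is 2 or 3.
carry:  11111111100
        01110011110
+       00111110111
-------------------
       010110010101
(the carry out of the leftmost column, 0, becomes the leading bit)
Decimal check:
  01110011110 = 512 + 256 + 128 + 16 + 8 + 4 + 2 = 926
  00111110111 = 256 + 128 + 64 + 32 + 16 + 4 + 2 + 1 = 503
  926 + 503 = 1429, and 010110010101 = 1024 + 256 + 128 + 16 + 4 + 1 = 1429 ✓



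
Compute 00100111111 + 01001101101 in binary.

Add column by column from the right: bit + bit + carry-in; write the sum mod 2, carry 1 when the sum is 2 or 3.
carry:  00011111110
        00100111111
+       01001101101
-------------------
       001110101100
(the carry out of the leftmost column, 0, becomes the leading bit)
Decimal check:
  00100111111 = 256 + 32 + 16 + 8 + 4 + 2 + 1 = 319
  01001101101 = 512 + 64 + 32 + 8 + 4 + 1 = 621
  319 + 621 = 940, and 001110101100 = 512 + 256 + 128 + 32 + 8 + 4 = 940 ✓



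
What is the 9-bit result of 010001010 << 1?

Original: 010001010 (decimal 138)
Shift left by 1 position
Append 1 zero on the right
Result: 100010100 (decimal 276)
Equivalent: 138 << 1 = 138 × 2^1 = 276



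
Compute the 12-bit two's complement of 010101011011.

Original: 010101011011
Step 1 - Invert all bits: 101010100100
Step 2 - Add 1: 101010100101
Verification: 010101011011 + 101010100101 = 1000000000000; discarding the end carry (carry out of the top bit) leaves the 12-bit value 000000000000, as required for x + (-x)



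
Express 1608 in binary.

Using repeated division by 2:
1608 ÷ 2 = 804 remainder 0
804 ÷ 2 = 402 remainder 0
402 ÷ 2 = 201 remainder 0
201 ÷ 2 = 100 remainder 1
100 ÷ 2 = 50 remainder 0
50 ÷ 2 = 25 remainder 0
25 ÷ 2 = 12 remainder 1
12 ÷ 2 = 6 remainder 0
6 ÷ 2 = 3 remainder 0
3 ÷ 2 = 1 remainder 1
1 ÷ 2 = 0 remainder 1
Reading remainders bottom to top: 11001001000



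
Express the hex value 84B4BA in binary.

Convert each hex digit to 4 bits:
  8 = 1000
  4 = 0100
  B = 1011
  4 = 0100
  B = 1011
  A = 1010
Concatenate: 100001001011010010111010



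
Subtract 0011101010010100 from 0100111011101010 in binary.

Method 1 - Direct subtraction (column by column from the right: bit − bit − borrow-in; if negative, add 2 and borrow 1 from the next column):
borrow: 0110000000101000
        0100111011101010
-       0011101010010100
------------------------
        0001010001010110

Method 2 - Add two's complement:
Two's complement of 0011101010010100: invert → 1100010101101011, add 1 → 1100010101101100
  0100111011101010
+ 1100010101101100
------------------
 10001010001010110  (end carry out of the top bit = 1)
Discarding the end carry: 0001010001010110
Decimal check:
  0100111011101010 = 16384 + 2048 + 1024 + 512 + 128 + 64 + 32 + 8 + 2 = 20202
  0011101010010100 = 8192 + 4096 + 2048 + 512 + 128 + 16 + 4 = 14996
  20202 - 14996 = 5206, and 0001010001010110 = 4096 + 1024 + 64 + 16 + 4 + 2 = 5206 ✓



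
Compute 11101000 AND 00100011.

AND: 1 only when both bits are 1
  11101000
& 00100011
----------
  00100000
Decimal: 232 & 35 = 32



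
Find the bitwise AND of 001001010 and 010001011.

AND: 1 only when both bits are 1
  001001010
& 010001011
-----------
  000001010
Decimal: 74 & 139 = 10



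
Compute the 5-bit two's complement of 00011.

Original: 00011
Step 1 - Invert all bits: 11100
Step 2 - Add 1: 11101
Verification: 00011 + 11101 = 100000; discarding the end carry (carry out of the top bit) leaves the 5-bit value 00000, as required for x + (-x)



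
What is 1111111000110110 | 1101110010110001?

OR: 1 when either bit is 1
  1111111000110110
| 1101110010110001
------------------
  1111111010110111
Decimal: 65078 | 56497 = 65207



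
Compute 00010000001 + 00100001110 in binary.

Add column by column from the right: bit + bit + carry-in; write the sum mod 2, carry 1 when the sum is 2 or 3.
carry:  00000000000
        00010000001
+       00100001110
-------------------
       000110001111
(the carry out of the leftmost column, 0, becomes the leading bit)
Decimal check:
  00010000001 = 128 + 1 = 129
  00100001110 = 256 + 8 + 4 + 2 = 270
  129 + 270 = 399, and 000110001111 = 256 + 128 + 8 + 4 + 2 + 1 = 399 ✓



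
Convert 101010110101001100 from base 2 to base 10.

Sum of powers of 2 for each 1-bit:
2^2 + 2^3 + 2^6 + 2^8 + 2^10 + 2^11 + 2^13 + 2^15 + 2^17
= 4 + 8 + 64 + 256 + 1024 + 2048 + 8192 + 32768 + 131072
= 175436



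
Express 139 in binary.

Using repeated division by 2:
139 ÷ 2 = 69 remainder 1
69 ÷ 2 = 34 remainder 1
34 ÷ 2 = 17 remainder 0
17 ÷ 2 = 8 remainder 1
8 ÷ 2 = 4 remainder 0
4 ÷ 2 = 2 remainder 0
2 ÷ 2 = 1 remainder 0
1 ÷ 2 = 0 remainder 1
Reading remainders bottom to top: 10001011



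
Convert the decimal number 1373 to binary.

Using repeated division by 2:
1373 ÷ 2 = 686 remainder 1
686 ÷ 2 = 343 remainder 0
343 ÷ 2 = 171 remainder 1
171 ÷ 2 = 85 remainder 1
85 ÷ 2 = 42 remainder 1
42 ÷ 2 = 21 remainder 0
21 ÷ 2 = 10 remainder 1
10 ÷ 2 = 5 remainder 0
5 ÷ 2 = 2 remainder 1
2 ÷ 2 = 1 remainder 0
1 ÷ 2 = 0 remainder 1
Reading remainders bottom to top: 10101011101



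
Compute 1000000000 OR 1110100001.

OR: 1 when either bit is 1
  1000000000
| 1110100001
------------
  1110100001
Decimal: 512 | 929 = 929



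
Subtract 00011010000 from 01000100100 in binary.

Method 1 - Direct subtraction (column by column from the right: bit − bit − borrow-in; if negative, add 2 and borrow 1 from the next column):
borrow: 01110100000
        01000100100
-       00011010000
-------------------
        00101010100

Method 2 - Add two's complement:
Two's complement of 00011010000: invert → 11100101111, add 1 → 11100110000
  01000100100
+ 11100110000
-------------
 100101010100  (end carry out of the top bit = 1)
Discarding the end carry: 00101010100
Decimal check:
  01000100100 = 512 + 32 + 4 = 548
  00011010000 = 128 + 64 + 16 = 208
  548 - 208 = 340, and 00101010100 = 256 + 64 + 16 + 4 = 340 ✓



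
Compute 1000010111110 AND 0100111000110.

AND: 1 only when both bits are 1
  1000010111110
& 0100111000110
---------------
  0000010000110
Decimal: 4286 & 2502 = 134



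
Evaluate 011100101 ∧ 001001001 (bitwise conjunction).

AND: 1 only when both bits are 1
  011100101
& 001001001
-----------
  001000001
Decimal: 229 & 73 = 65



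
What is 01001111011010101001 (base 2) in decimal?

Sum of powers of 2 for each 1-bit:
2^0 + 2^3 + 2^5 + 2^7 + 2^9 + 2^10 + 2^12 + 2^13 + 2^14 + 2^15 + 2^18
= 1 + 8 + 32 + 128 + 512 + 1024 + 4096 + 8192 + 16384 + 32768 + 262144
= 325289



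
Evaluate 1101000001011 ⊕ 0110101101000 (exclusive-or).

XOR: 1 when bits differ
  1101000001011
^ 0110101101000
---------------
  1011101100011
Decimal: 6667 ^ 3432 = 5987



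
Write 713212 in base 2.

Using repeated division by 2:
713212 ÷ 2 = 356606 remainder 0
356606 ÷ 2 = 178303 remainder 0
178303 ÷ 2 = 89151 remainder 1
89151 ÷ 2 = 44575 remainder 1
44575 ÷ 2 = 22287 remainder 1
22287 ÷ 2 = 11143 remainder 1
11143 ÷ 2 = 5571 remainder 1
5571 ÷ 2 = 2785 remainder 1
2785 ÷ 2 = 1392 remainder 1
1392 ÷ 2 = 696 remainder 0
696 ÷ 2 = 348 remainder 0
348 ÷ 2 = 174 remainder 0
174 ÷ 2 = 87 remainder 0
87 ÷ 2 = 43 remainder 1
43 ÷ 2 = 21 remainder 1
21 ÷ 2 = 10 remainder 1
10 ÷ 2 = 5 remainder 0
5 ÷ 2 = 2 remainder 1
2 ÷ 2 = 1 remainder 0
1 ÷ 2 = 0 remainder 1
Reading remainders bottom to top: 10101110000111111100



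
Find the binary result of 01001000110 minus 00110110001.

Method 1 - Direct subtraction (column by column from the right: bit − bit − borrow-in; if negative, add 2 and borrow 1 from the next column):
borrow: 01101100010
        01001000110
-       00110110001
-------------------
        00010010101

Method 2 - Add two's complement:
Two's complement of 00110110001: invert → 11001001110, add 1 → 11001001111
  01001000110
+ 11001001111
-------------
 100010010101  (end carry out of the top bit = 1)
Discarding the end carry: 00010010101
Decimal check:
  01001000110 = 512 + 64 + 4 + 2 = 582
  00110110001 = 256 + 128 + 32 + 16 + 1 = 433
  582 - 433 = 149, and 00010010101 = 128 + 16 + 4 + 1 = 149 ✓



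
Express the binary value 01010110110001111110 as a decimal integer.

Sum of powers of 2 for each 1-bit:
2^1 + 2^2 + 2^3 + 2^4 + 2^5 + 2^6 + 2^10 + 2^11 + 2^13 + 2^14 + 2^16 + 2^18
= 2 + 4 + 8 + 16 + 32 + 64 + 1024 + 2048 + 8192 + 16384 + 65536 + 262144
= 355454



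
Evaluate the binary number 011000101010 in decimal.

Sum of powers of 2 for each 1-bit:
2^1 + 2^3 + 2^5 + 2^9 + 2^10
= 2 + 8 + 32 + 512 + 1024
= 1578



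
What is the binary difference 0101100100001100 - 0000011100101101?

Method 1 - Direct subtraction (column by column from the right: bit − bit − borrow-in; if negative, add 2 and borrow 1 from the next column):
borrow: 0000111111111110
        0101100100001100
-       0000011100101101
------------------------
        0101000111011111

Method 2 - Add two's complement:
Two's complement of 0000011100101101: invert → 1111100011010010, add 1 → 1111100011010011
  0101100100001100
+ 1111100011010011
------------------
 10101000111011111  (end carry out of the top bit = 1)
Discarding the end carry: 0101000111011111
Decimal check:
  0101100100001100 = 16384 + 4096 + 2048 + 256 + 8 + 4 = 22796
  0000011100101101 = 1024 + 512 + 256 + 32 + 8 + 4 + 1 = 1837
  22796 - 1837 = 20959, and 0101000111011111 = 16384 + 4096 + 256 + 128 + 64 + 16 + 8 + 4 + 2 + 1 = 20959 ✓



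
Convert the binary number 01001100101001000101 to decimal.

Sum of powers of 2 for each 1-bit:
2^0 + 2^2 + 2^6 + 2^9 + 2^11 + 2^14 + 2^15 + 2^18
= 1 + 4 + 64 + 512 + 2048 + 16384 + 32768 + 262144
= 313925



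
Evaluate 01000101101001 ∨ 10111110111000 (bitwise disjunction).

OR: 1 when either bit is 1
  01000101101001
| 10111110111000
----------------
  11111111111001
Decimal: 4457 | 12216 = 16377



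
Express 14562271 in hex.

Using repeated division by 16 (digits 10–15 are A–F):
14562271 ÷ 16 = 910141 remainder 15 (F)
910141 ÷ 16 = 56883 remainder 13 (D)
56883 ÷ 16 = 3555 remainder 3
3555 ÷ 16 = 222 remainder 3
222 ÷ 16 = 13 remainder 14 (E)
13 ÷ 16 = 0 remainder 13 (D)
Reading remainders bottom to top: DE33DF



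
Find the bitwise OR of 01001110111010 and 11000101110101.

OR: 1 when either bit is 1
  01001110111010
| 11000101110101
----------------
  11001111111111
Decimal: 5050 | 12661 = 13311



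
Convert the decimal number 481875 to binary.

Using repeated division by 2:
481875 ÷ 2 = 240937 remainder 1
240937 ÷ 2 = 120468 remainder 1
120468 ÷ 2 = 60234 remainder 0
60234 ÷ 2 = 30117 remainder 0
30117 ÷ 2 = 15058 remainder 1
15058 ÷ 2 = 7529 remainder 0
7529 ÷ 2 = 3764 remainder 1
3764 ÷ 2 = 1882 remainder 0
1882 ÷ 2 = 941 remainder 0
941 ÷ 2 = 470 remainder 1
470 ÷ 2 = 235 remainder 0
235 ÷ 2 = 117 remainder 1
117 ÷ 2 = 58 remainder 1
58 ÷ 2 = 29 remainder 0
29 ÷ 2 = 14 remainder 1
14 ÷ 2 = 7 remainder 0
7 ÷ 2 = 3 remainder 1
3 ÷ 2 = 1 remainder 1
1 ÷ 2 = 0 remainder 1
Reading remainders bottom to top: 1110101101001010011



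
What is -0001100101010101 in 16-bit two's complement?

Original: 0001100101010101
Step 1 - Invert all bits: 1110011010101010
Step 2 - Add 1: 1110011010101011
Verification: 0001100101010101 + 1110011010101011 = 10000000000000000; discarding the end carry (carry out of the top bit) leaves the 16-bit value 0000000000000000, as required for x + (-x)



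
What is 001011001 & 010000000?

AND: 1 only when both bits are 1
  001011001
& 010000000
-----------
  000000000
Decimal: 89 & 128 = 0



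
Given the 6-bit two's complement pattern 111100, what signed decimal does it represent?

Binary: 111100
Sign bit: 1 (negative)
Invert: 000011
Add 1:  000100
Magnitude: 000100 = 4
Value: -4



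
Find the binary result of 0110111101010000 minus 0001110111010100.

Method 1 - Direct subtraction (column by column from the right: bit − bit − borrow-in; if negative, add 2 and borrow 1 from the next column):
borrow: 0010001111111000
        0110111101010000
-       0001110111010100
------------------------
        0101000101111100

Method 2 - Add two's complement:
Two's complement of 0001110111010100: invert → 1110001000101011, add 1 → 1110001000101100
  0110111101010000
+ 1110001000101100
------------------
 10101000101111100  (end carry out of the top bit = 1)
Discarding the end carry: 0101000101111100
Decimal check:
  0110111101010000 = 16384 + 8192 + 2048 + 1024 + 512 + 256 + 64 + 16 = 28496
  0001110111010100 = 4096 + 2048 + 1024 + 256 + 128 + 64 + 16 + 4 = 7636
  28496 - 7636 = 20860, and 0101000101111100 = 16384 + 4096 + 256 + 64 + 32 + 16 + 8 + 4 = 20860 ✓



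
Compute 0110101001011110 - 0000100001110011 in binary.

Method 1 - Direct subtraction (column by column from the right: bit − bit − borrow-in; if negative, add 2 and borrow 1 from the next column):
borrow: 0000001111000110
        0110101001011110
-       0000100001110011
------------------------
        0110000111101011

Method 2 - Add two's complement:
Two's complement of 0000100001110011: invert → 1111011110001100, add 1 → 1111011110001101
  0110101001011110
+ 1111011110001101
------------------
 10110000111101011  (end carry out of the top bit = 1)
Discarding the end carry: 0110000111101011
Decimal check:
  0110101001011110 = 16384 + 8192 + 2048 + 512 + 64 + 16 + 8 + 4 + 2 = 27230
  0000100001110011 = 2048 + 64 + 32 + 16 + 2 + 1 = 2163
  27230 - 2163 = 25067, and 0110000111101011 = 16384 + 8192 + 256 + 128 + 64 + 32 + 8 + 2 + 1 = 25067 ✓



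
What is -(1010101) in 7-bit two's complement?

Original (sign bit 1, negative): 1010101
Step 1 - Invert all bits: 0101010
Step 2 - Add 1: 0101011
Verification: 1010101 + 0101011 = 10000000; discarding the end carry (carry out of the top bit) leaves the 7-bit value 0000000, as required for x + (-x)



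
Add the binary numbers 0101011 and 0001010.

Add column by column from the right: bit + bit + carry-in; write the sum mod 2, carry 1 when the sum is 2 or 3.
carry:  0010100
        0101011
+       0001010
---------------
       00110101
(the carry out of the leftmost column, 0, becomes the leading bit)
Decimal check:
  0101011 = 32 + 8 + 2 + 1 = 43
  0001010 = 8 + 2 = 10
  43 + 10 = 53, and 00110101 = 32 + 16 + 4 + 1 = 53 ✓



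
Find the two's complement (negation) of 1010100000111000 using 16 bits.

Original (sign bit 1, negative): 1010100000111000
Step 1 - Invert all bits: 0101011111000111
Step 2 - Add 1: 0101011111001000
Verification: 1010100000111000 + 0101011111001000 = 10000000000000000; discarding the end carry (carry out of the top bit) leaves the 16-bit value 0000000000000000, as required for x + (-x)



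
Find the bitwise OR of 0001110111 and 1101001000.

OR: 1 when either bit is 1
  0001110111
| 1101001000
------------
  1101111111
Decimal: 119 | 840 = 895



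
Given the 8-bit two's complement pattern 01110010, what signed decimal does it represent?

Binary: 01110010
Sign bit: 0 (non-negative)
Read directly as an unsigned value:
01110010 = 64 + 32 + 16 + 2 = 114
Value: 114



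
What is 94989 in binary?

Using repeated division by 2:
94989 ÷ 2 = 47494 remainder 1
47494 ÷ 2 = 23747 remainder 0
23747 ÷ 2 = 11873 remainder 1
11873 ÷ 2 = 5936 remainder 1
5936 ÷ 2 = 2968 remainder 0
2968 ÷ 2 = 1484 remainder 0
1484 ÷ 2 = 742 remainder 0
742 ÷ 2 = 371 remainder 0
371 ÷ 2 = 185 remainder 1
185 ÷ 2 = 92 remainder 1
92 ÷ 2 = 46 remainder 0
46 ÷ 2 = 23 remainder 0
23 ÷ 2 = 11 remainder 1
11 ÷ 2 = 5 remainder 1
5 ÷ 2 = 2 remainder 1
2 ÷ 2 = 1 remainder 0
1 ÷ 2 = 0 remainder 1
Reading remainders bottom to top: 10111001100001101



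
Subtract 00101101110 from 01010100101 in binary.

Method 1 - Direct subtraction (column by column from the right: bit − bit − borrow-in; if negative, add 2 and borrow 1 from the next column):
borrow: 01011111100
        01010100101
-       00101101110
-------------------
        00100110111

Method 2 - Add two's complement:
Two's complement of 00101101110: invert → 11010010001, add 1 → 11010010010
  01010100101
+ 11010010010
-------------
 100100110111  (end carry out of the top bit = 1)
Discarding the end carry: 00100110111
Decimal check:
  01010100101 = 512 + 128 + 32 + 4 + 1 = 677
  00101101110 = 256 + 64 + 32 + 8 + 4 + 2 = 366
  677 - 366 = 311, and 00100110111 = 256 + 32 + 16 + 4 + 2 + 1 = 311 ✓



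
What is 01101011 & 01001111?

AND: 1 only when both bits are 1
  01101011
& 01001111
----------
  01001011
Decimal: 107 & 79 = 75



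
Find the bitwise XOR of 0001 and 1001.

XOR: 1 when bits differ
  0001
^ 1001
------
  1000
Decimal: 1 ^ 9 = 8



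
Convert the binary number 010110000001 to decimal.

Sum of powers of 2 for each 1-bit:
2^0 + 2^7 + 2^8 + 2^10
= 1 + 128 + 256 + 1024
= 1409



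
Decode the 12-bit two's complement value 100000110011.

Binary: 100000110011
Sign bit: 1 (negative)
Invert: 011111001100
Add 1:  011111001101
Magnitude: 011111001101 = 1024 + 512 + 256 + 128 + 64 + 8 + 4 + 1 = 1997
Value: -1997



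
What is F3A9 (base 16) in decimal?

Expand by place value (powers of 16):
Digit values: F = 15, A = 10
F3A9 = 15 × 16^3 + 3 × 16^2 + 10 × 16^1 + 9 × 16^0
= 15 × 4096 + 3 × 256 + 10 × 16 + 9 × 1
= 61440 + 768 + 160 + 9
= 62377



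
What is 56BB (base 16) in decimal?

Expand by place value (powers of 16):
Digit values: B = 11
56BB = 5 × 16^3 + 6 × 16^2 + 11 × 16^1 + 11 × 16^0
= 5 × 4096 + 6 × 256 + 11 × 16 + 11 × 1
= 20480 + 1536 + 176 + 11
= 22203



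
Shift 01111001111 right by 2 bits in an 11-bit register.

Original: 01111001111 (decimal 975)
Shift right by 2 positions
Drop the 2 low bits; fill with zeros on the left
Result: 00011110011 (decimal 243)
Equivalent: 975 >> 2 = 975 ÷ 2^2 = 243



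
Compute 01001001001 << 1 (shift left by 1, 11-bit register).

Original: 01001001001 (decimal 585)
Shift left by 1 position
Append 1 zero on the right
Result: 10010010010 (decimal 1170)
Equivalent: 585 << 1 = 585 × 2^1 = 1170



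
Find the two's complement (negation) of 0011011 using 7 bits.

Original: 0011011
Step 1 - Invert all bits: 1100100
Step 2 - Add 1: 1100101
Verification: 0011011 + 1100101 = 10000000; discarding the end carry (carry out of the top bit) leaves the 7-bit value 0000000, as required for x + (-x)



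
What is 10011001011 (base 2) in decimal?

Sum of powers of 2 for each 1-bit:
2^0 + 2^1 + 2^3 + 2^6 + 2^7 + 2^10
= 1 + 2 + 8 + 64 + 128 + 1024
= 1227



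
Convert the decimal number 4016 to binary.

Using repeated division by 2:
4016 ÷ 2 = 2008 remainder 0
2008 ÷ 2 = 1004 remainder 0
1004 ÷ 2 = 502 remainder 0
502 ÷ 2 = 251 remainder 0
251 ÷ 2 = 125 remainder 1
125 ÷ 2 = 62 remainder 1
62 ÷ 2 = 31 remainder 0
31 ÷ 2 = 15 remainder 1
15 ÷ 2 = 7 remainder 1
7 ÷ 2 = 3 remainder 1
3 ÷ 2 = 1 remainder 1
1 ÷ 2 = 0 remainder 1
Reading remainders bottom to top: 111110110000



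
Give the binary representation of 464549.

Using repeated division by 2:
464549 ÷ 2 = 232274 remainder 1
232274 ÷ 2 = 116137 remainder 0
116137 ÷ 2 = 58068 remainder 1
58068 ÷ 2 = 29034 remainder 0
29034 ÷ 2 = 14517 remainder 0
14517 ÷ 2 = 7258 remainder 1
7258 ÷ 2 = 3629 remainder 0
3629 ÷ 2 = 1814 remainder 1
1814 ÷ 2 = 907 remainder 0
907 ÷ 2 = 453 remainder 1
453 ÷ 2 = 226 remainder 1
226 ÷ 2 = 113 remainder 0
113 ÷ 2 = 56 remainder 1
56 ÷ 2 = 28 remainder 0
28 ÷ 2 = 14 remainder 0
14 ÷ 2 = 7 remainder 0
7 ÷ 2 = 3 remainder 1
3 ÷ 2 = 1 remainder 1
1 ÷ 2 = 0 remainder 1
Reading remainders bottom to top: 1110001011010100101



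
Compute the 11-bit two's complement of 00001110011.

Original: 00001110011
Step 1 - Invert all bits: 11110001100
Step 2 - Add 1: 11110001101
Verification: 00001110011 + 11110001101 = 100000000000; discarding the end carry (carry out of the top bit) leaves the 11-bit value 00000000000, as required for x + (-x)



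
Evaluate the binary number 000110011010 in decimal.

Sum of powers of 2 for each 1-bit:
2^1 + 2^3 + 2^4 + 2^7 + 2^8
= 2 + 8 + 16 + 128 + 256
= 410



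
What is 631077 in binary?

Using repeated division by 2:
631077 ÷ 2 = 315538 remainder 1
315538 ÷ 2 = 157769 remainder 0
157769 ÷ 2 = 78884 remainder 1
78884 ÷ 2 = 39442 remainder 0
39442 ÷ 2 = 19721 remainder 0
19721 ÷ 2 = 9860 remainder 1
9860 ÷ 2 = 4930 remainder 0
4930 ÷ 2 = 2465 remainder 0
2465 ÷ 2 = 1232 remainder 1
1232 ÷ 2 = 616 remainder 0
616 ÷ 2 = 308 remainder 0
308 ÷ 2 = 154 remainder 0
154 ÷ 2 = 77 remainder 0
77 ÷ 2 = 38 remainder 1
38 ÷ 2 = 19 remainder 0
19 ÷ 2 = 9 remainder 1
9 ÷ 2 = 4 remainder 1
4 ÷ 2 = 2 remainder 0
2 ÷ 2 = 1 remainder 0
1 ÷ 2 = 0 remainder 1
Reading remainders bottom to top: 10011010000100100101



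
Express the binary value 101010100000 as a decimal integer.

Sum of powers of 2 for each 1-bit:
2^5 + 2^7 + 2^9 + 2^11
= 32 + 128 + 512 + 2048
= 2720



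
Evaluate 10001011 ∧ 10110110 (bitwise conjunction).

AND: 1 only when both bits are 1
  10001011
& 10110110
----------
  10000010
Decimal: 139 & 182 = 130



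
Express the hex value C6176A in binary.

Convert each hex digit to 4 bits:
  C = 1100
  6 = 0110
  1 = 0001
  7 = 0111
  6 = 0110
  A = 1010
Concatenate: 110001100001011101101010



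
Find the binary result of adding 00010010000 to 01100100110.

Add column by column from the right: bit + bit + carry-in; write the sum mod 2, carry 1 when the sum is 2 or 3.
carry:  00000000000
        00010010000
+       01100100110
-------------------
       001110110110
(the carry out of the leftmost column, 0, becomes the leading bit)
Decimal check:
  00010010000 = 128 + 16 = 144
  01100100110 = 512 + 256 + 32 + 4 + 2 = 806
  144 + 806 = 950, and 001110110110 = 512 + 256 + 128 + 32 + 16 + 4 + 2 = 950 ✓



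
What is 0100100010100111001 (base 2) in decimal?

Sum of powers of 2 for each 1-bit:
2^0 + 2^3 + 2^4 + 2^5 + 2^8 + 2^10 + 2^14 + 2^17
= 1 + 8 + 16 + 32 + 256 + 1024 + 16384 + 131072
= 148793



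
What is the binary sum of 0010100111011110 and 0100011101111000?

Add column by column from the right: bit + bit + carry-in; write the sum mod 2, carry 1 when the sum is 2 or 3.
carry:  0001111111110000
        0010100111011110
+       0100011101111000
------------------------
       00111000101010110
(the carry out of the leftmost column, 0, becomes the leading bit)
Decimal check:
  0010100111011110 = 8192 + 2048 + 256 + 128 + 64 + 16 + 8 + 4 + 2 = 10718
  0100011101111000 = 16384 + 1024 + 512 + 256 + 64 + 32 + 16 + 8 = 18296
  10718 + 18296 = 29014, and 00111000101010110 = 16384 + 8192 + 4096 + 256 + 64 + 16 + 4 + 2 = 29014 ✓



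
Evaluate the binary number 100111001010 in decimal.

Sum of powers of 2 for each 1-bit:
2^1 + 2^3 + 2^6 + 2^7 + 2^8 + 2^11
= 2 + 8 + 64 + 128 + 256 + 2048
= 2506



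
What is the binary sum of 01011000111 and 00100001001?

Add column by column from the right: bit + bit + carry-in; write the sum mod 2, carry 1 when the sum is 2 or 3.
carry:  00000011110
        01011000111
+       00100001001
-------------------
       001111010000
(the carry out of the leftmost column, 0, becomes the leading bit)
Decimal check:
  01011000111 = 512 + 128 + 64 + 4 + 2 + 1 = 711
  00100001001 = 256 + 8 + 1 = 265
  711 + 265 = 976, and 001111010000 = 512 + 256 + 128 + 64 + 16 = 976 ✓



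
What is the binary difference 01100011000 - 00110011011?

Method 1 - Direct subtraction (column by column from the right: bit − bit − borrow-in; if negative, add 2 and borrow 1 from the next column):
borrow: 01111111110
        01100011000
-       00110011011
-------------------
        00101111101

Method 2 - Add two's complement:
Two's complement of 00110011011: invert → 11001100100, add 1 → 11001100101
  01100011000
+ 11001100101
-------------
 100101111101  (end carry out of the top bit = 1)
Discarding the end carry: 00101111101
Decimal check:
  01100011000 = 512 + 256 + 16 + 8 = 792
  00110011011 = 256 + 128 + 16 + 8 + 2 + 1 = 411
  792 - 411 = 381, and 00101111101 = 256 + 64 + 32 + 16 + 8 + 4 + 1 = 381 ✓



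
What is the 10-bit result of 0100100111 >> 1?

Original: 0100100111 (decimal 295)
Shift right by 1 position
Drop the 1 low bit; fill with zero on the left
Result: 0010010011 (decimal 147)
Equivalent: 295 >> 1 = 295 ÷ 2^1 = 147



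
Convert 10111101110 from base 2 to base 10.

Sum of powers of 2 for each 1-bit:
2^1 + 2^2 + 2^3 + 2^5 + 2^6 + 2^7 + 2^8 + 2^10
= 2 + 4 + 8 + 32 + 64 + 128 + 256 + 1024
= 1518



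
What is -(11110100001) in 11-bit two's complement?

Original (sign bit 1, negative): 11110100001
Step 1 - Invert all bits: 00001011110
Step 2 - Add 1: 00001011111
Verification: 11110100001 + 00001011111 = 100000000000; discarding the end carry (carry out of the top bit) leaves the 11-bit value 00000000000, as required for x + (-x)



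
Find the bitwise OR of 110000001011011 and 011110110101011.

OR: 1 when either bit is 1
  110000001011011
| 011110110101011
-----------------
  111110111111011
Decimal: 24667 | 15787 = 32251



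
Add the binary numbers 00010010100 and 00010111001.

Add column by column from the right: bit + bit + carry-in; write the sum mod 2, carry 1 when the sum is 2 or 3.
carry:  00101100000
        00010010100
+       00010111001
-------------------
       000101001101
(the carry out of the leftmost column, 0, becomes the leading bit)
Decimal check:
  00010010100 = 128 + 16 + 4 = 148
  00010111001 = 128 + 32 + 16 + 8 + 1 = 185
  148 + 185 = 333, and 000101001101 = 256 + 64 + 8 + 4 + 1 = 333 ✓



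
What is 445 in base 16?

Using repeated division by 16 (digits 10–15 are A–F):
445 ÷ 16 = 27 remainder 13 (D)
27 ÷ 16 = 1 remainder 11 (B)
1 ÷ 16 = 0 remainder 1
Reading remainders bottom to top: 1BD



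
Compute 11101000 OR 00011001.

OR: 1 when either bit is 1
  11101000
| 00011001
----------
  11111001
Decimal: 232 | 25 = 249



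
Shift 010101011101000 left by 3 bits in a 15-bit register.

Original: 010101011101000 (decimal 10984)
Shift left by 3 positions
Append 3 zeros on the right and drop the 3 high bits that overflow the 15-bit width
Result: 101011101000000 (decimal 22336)
Equivalent: 10984 << 3 = 10984 × 2^3 = 87872, truncated to 15 bits = 22336



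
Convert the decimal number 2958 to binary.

Using repeated division by 2:
2958 ÷ 2 = 1479 remainder 0
1479 ÷ 2 = 739 remainder 1
739 ÷ 2 = 369 remainder 1
369 ÷ 2 = 184 remainder 1
184 ÷ 2 = 92 remainder 0
92 ÷ 2 = 46 remainder 0
46 ÷ 2 = 23 remainder 0
23 ÷ 2 = 11 remainder 1
11 ÷ 2 = 5 remainder 1
5 ÷ 2 = 2 remainder 1
2 ÷ 2 = 1 remainder 0
1 ÷ 2 = 0 remainder 1
Reading remainders bottom to top: 101110001110



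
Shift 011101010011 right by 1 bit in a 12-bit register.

Original: 011101010011 (decimal 1875)
Shift right by 1 position
Drop the 1 low bit; fill with zero on the left
Result: 001110101001 (decimal 937)
Equivalent: 1875 >> 1 = 1875 ÷ 2^1 = 937



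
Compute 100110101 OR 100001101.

OR: 1 when either bit is 1
  100110101
| 100001101
-----------
  100111101
Decimal: 309 | 269 = 317



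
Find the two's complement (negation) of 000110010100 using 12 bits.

Original: 000110010100
Step 1 - Invert all bits: 111001101011
Step 2 - Add 1: 111001101100
Verification: 000110010100 + 111001101100 = 1000000000000; discarding the end carry (carry out of the top bit) leaves the 12-bit value 000000000000, as required for x + (-x)



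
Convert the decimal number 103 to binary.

Using repeated division by 2:
103 ÷ 2 = 51 remainder 1
51 ÷ 2 = 25 remainder 1
25 ÷ 2 = 12 remainder 1
12 ÷ 2 = 6 remainder 0
6 ÷ 2 = 3 remainder 0
3 ÷ 2 = 1 remainder 1
1 ÷ 2 = 0 remainder 1
Reading remainders bottom to top: 1100111



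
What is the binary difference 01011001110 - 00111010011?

Method 1 - Direct subtraction (column by column from the right: bit − bit − borrow-in; if negative, add 2 and borrow 1 from the next column):
borrow: 01111100110
        01011001110
-       00111010011
-------------------
        00011111011

Method 2 - Add two's complement:
Two's complement of 00111010011: invert → 11000101100, add 1 → 11000101101
  01011001110
+ 11000101101
-------------
 100011111011  (end carry out of the top bit = 1)
Discarding the end carry: 00011111011
Decimal check:
  01011001110 = 512 + 128 + 64 + 8 + 4 + 2 = 718
  00111010011 = 256 + 128 + 64 + 16 + 2 + 1 = 467
  718 - 467 = 251, and 00011111011 = 128 + 64 + 32 + 16 + 8 + 2 + 1 = 251 ✓



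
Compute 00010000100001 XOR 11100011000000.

XOR: 1 when bits differ
  00010000100001
^ 11100011000000
----------------
  11110011100001
Decimal: 1057 ^ 14528 = 15585



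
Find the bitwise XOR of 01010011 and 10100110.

XOR: 1 when bits differ
  01010011
^ 10100110
----------
  11110101
Decimal: 83 ^ 166 = 245



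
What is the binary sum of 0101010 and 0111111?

Add column by column from the right: bit + bit + carry-in; write the sum mod 2, carry 1 when the sum is 2 or 3.
carry:  1111100
        0101010
+       0111111
---------------
       01101001
(the carry out of the leftmost column, 0, becomes the leading bit)
Decimal check:
  0101010 = 32 + 8 + 2 = 42
  0111111 = 32 + 16 + 8 + 4 + 2 + 1 = 63
  42 + 63 = 105, and 01101001 = 64 + 32 + 8 + 1 = 105 ✓



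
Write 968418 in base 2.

Using repeated division by 2:
968418 ÷ 2 = 484209 remainder 0
484209 ÷ 2 = 242104 remainder 1
242104 ÷ 2 = 121052 remainder 0
121052 ÷ 2 = 60526 remainder 0
60526 ÷ 2 = 30263 remainder 0
30263 ÷ 2 = 15131 remainder 1
15131 ÷ 2 = 7565 remainder 1
7565 ÷ 2 = 3782 remainder 1
3782 ÷ 2 = 1891 remainder 0
1891 ÷ 2 = 945 remainder 1
945 ÷ 2 = 472 remainder 1
472 ÷ 2 = 236 remainder 0
236 ÷ 2 = 118 remainder 0
118 ÷ 2 = 59 remainder 0
59 ÷ 2 = 29 remainder 1
29 ÷ 2 = 14 remainder 1
14 ÷ 2 = 7 remainder 0
7 ÷ 2 = 3 remainder 1
3 ÷ 2 = 1 remainder 1
1 ÷ 2 = 0 remainder 1
Reading remainders bottom to top: 11101100011011100010



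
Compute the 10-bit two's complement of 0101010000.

Original: 0101010000
Step 1 - Invert all bits: 1010101111
Step 2 - Add 1: 1010110000
Verification: 0101010000 + 1010110000 = 10000000000; discarding the end carry (carry out of the top bit) leaves the 10-bit value 0000000000, as required for x + (-x)



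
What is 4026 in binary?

Using repeated division by 2:
4026 ÷ 2 = 2013 remainder 0
2013 ÷ 2 = 1006 remainder 1
1006 ÷ 2 = 503 remainder 0
503 ÷ 2 = 251 remainder 1
251 ÷ 2 = 125 remainder 1
125 ÷ 2 = 62 remainder 1
62 ÷ 2 = 31 remainder 0
31 ÷ 2 = 15 remainder 1
15 ÷ 2 = 7 remainder 1
7 ÷ 2 = 3 remainder 1
3 ÷ 2 = 1 remainder 1
1 ÷ 2 = 0 remainder 1
Reading remainders bottom to top: 111110111010



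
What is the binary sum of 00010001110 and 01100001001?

Add column by column from the right: bit + bit + carry-in; write the sum mod 2, carry 1 when the sum is 2 or 3.
carry:  00000010000
        00010001110
+       01100001001
-------------------
       001110010111
(the carry out of the leftmost column, 0, becomes the leading bit)
Decimal check:
  00010001110 = 128 + 8 + 4 + 2 = 142
  01100001001 = 512 + 256 + 8 + 1 = 777
  142 + 777 = 919, and 001110010111 = 512 + 256 + 128 + 16 + 4 + 2 + 1 = 919 ✓



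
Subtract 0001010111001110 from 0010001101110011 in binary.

Method 1 - Direct subtraction (column by column from the right: bit − bit − borrow-in; if negative, add 2 and borrow 1 from the next column):
borrow: 0011101100011000
        0010001101110011
-       0001010111001110
------------------------
        0000110110100101

Method 2 - Add two's complement:
Two's complement of 0001010111001110: invert → 1110101000110001, add 1 → 1110101000110010
  0010001101110011
+ 1110101000110010
------------------
 10000110110100101  (end carry out of the top bit = 1)
Discarding the end carry: 0000110110100101
Decimal check:
  0010001101110011 = 8192 + 512 + 256 + 64 + 32 + 16 + 2 + 1 = 9075
  0001010111001110 = 4096 + 1024 + 256 + 128 + 64 + 8 + 4 + 2 = 5582
  9075 - 5582 = 3493, and 0000110110100101 = 2048 + 1024 + 256 + 128 + 32 + 4 + 1 = 3493 ✓

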